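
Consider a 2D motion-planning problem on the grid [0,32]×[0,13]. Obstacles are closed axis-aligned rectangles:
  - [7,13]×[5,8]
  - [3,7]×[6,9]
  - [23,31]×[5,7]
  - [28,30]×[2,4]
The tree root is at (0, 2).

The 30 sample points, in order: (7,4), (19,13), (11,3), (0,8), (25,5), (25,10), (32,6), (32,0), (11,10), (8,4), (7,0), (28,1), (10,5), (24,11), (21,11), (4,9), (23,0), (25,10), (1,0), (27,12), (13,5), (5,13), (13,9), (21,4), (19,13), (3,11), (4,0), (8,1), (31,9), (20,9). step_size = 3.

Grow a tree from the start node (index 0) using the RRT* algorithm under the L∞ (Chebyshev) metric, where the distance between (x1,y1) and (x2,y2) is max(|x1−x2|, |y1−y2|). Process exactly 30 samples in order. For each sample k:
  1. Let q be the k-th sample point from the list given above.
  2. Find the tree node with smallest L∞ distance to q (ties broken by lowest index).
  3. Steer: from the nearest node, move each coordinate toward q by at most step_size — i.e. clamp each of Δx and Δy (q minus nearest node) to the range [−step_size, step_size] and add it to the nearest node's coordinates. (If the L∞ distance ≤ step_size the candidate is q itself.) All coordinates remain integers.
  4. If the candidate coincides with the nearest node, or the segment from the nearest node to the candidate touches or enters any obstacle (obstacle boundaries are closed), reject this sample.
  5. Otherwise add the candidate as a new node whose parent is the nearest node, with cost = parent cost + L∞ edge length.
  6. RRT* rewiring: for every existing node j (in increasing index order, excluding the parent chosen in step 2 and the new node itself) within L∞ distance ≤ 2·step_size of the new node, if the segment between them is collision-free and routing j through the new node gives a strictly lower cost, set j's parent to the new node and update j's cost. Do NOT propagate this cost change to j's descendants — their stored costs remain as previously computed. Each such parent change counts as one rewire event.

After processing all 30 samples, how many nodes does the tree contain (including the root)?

Node count: 18

1. q=(7,4) nearest=0 d=7 new=(3,4) → add node 1 parent=0 cost=3
2. q=(19,13) nearest=1 d=16 new=(6,7) → blocked by [3,7]×[6,9], reject
3. q=(11,3) nearest=1 d=8 new=(6,3) → add node 2 parent=1 cost=6
4. q=(0,8) nearest=1 d=4 new=(0,7) → add node 3 parent=1 cost=6
5. q=(25,5) nearest=2 d=19 new=(9,5) → blocked by [7,13]×[5,8], reject
6. q=(25,10) nearest=2 d=19 new=(9,6) → blocked by [7,13]×[5,8], reject
7. q=(32,6) nearest=2 d=26 new=(9,6) → blocked by [7,13]×[5,8], reject
8. q=(32,0) nearest=2 d=26 new=(9,0) → add node 4 parent=2 cost=9
9. q=(11,10) nearest=2 d=7 new=(9,6) → blocked by [7,13]×[5,8], reject
10. q=(8,4) nearest=2 d=2 new=(8,4) → add node 5 parent=2 cost=8
11. q=(7,0) nearest=4 d=2 new=(7,0) → add node 6 parent=4 cost=11
12. q=(28,1) nearest=4 d=19 new=(12,1) → add node 7 parent=4 cost=12
13. q=(10,5) nearest=5 d=2 new=(10,5) → blocked by [7,13]×[5,8], reject
14. q=(24,11) nearest=7 d=12 new=(15,4) → add node 8 parent=7 cost=15
15. q=(21,11) nearest=8 d=7 new=(18,7) → add node 9 parent=8 cost=18
16. q=(4,9) nearest=3 d=4 new=(3,9) → blocked by [3,7]×[6,9], reject
17. q=(23,0) nearest=9 d=7 new=(21,4) → add node 10 parent=9 cost=21
18. q=(25,10) nearest=10 d=6 new=(24,7) → blocked by [23,31]×[5,7], reject
19. q=(1,0) nearest=0 d=2 new=(1,0) → add node 11 parent=0 cost=2; rewire 6→11 (8<11)
20. q=(27,12) nearest=10 d=8 new=(24,7) → blocked by [23,31]×[5,7], reject
21. q=(13,5) nearest=8 d=2 new=(13,5) → blocked by [7,13]×[5,8], reject
22. q=(5,13) nearest=3 d=6 new=(3,10) → add node 12 parent=3 cost=9
23. q=(13,9) nearest=5 d=5 new=(11,7) → blocked by [7,13]×[5,8], reject
24. q=(21,4) nearest=10 d=0 → coincident, reject
25. q=(19,13) nearest=9 d=6 new=(19,10) → add node 13 parent=9 cost=21
26. q=(3,11) nearest=12 d=1 new=(3,11) → add node 14 parent=12 cost=10
27. q=(4,0) nearest=2 d=3 new=(4,0) → add node 15 parent=2 cost=9
28. q=(8,1) nearest=4 d=1 new=(8,1) → add node 16 parent=4 cost=10
29. q=(31,9) nearest=10 d=10 new=(24,7) → blocked by [23,31]×[5,7], reject
30. q=(20,9) nearest=13 d=1 new=(20,9) → add node 17 parent=13 cost=22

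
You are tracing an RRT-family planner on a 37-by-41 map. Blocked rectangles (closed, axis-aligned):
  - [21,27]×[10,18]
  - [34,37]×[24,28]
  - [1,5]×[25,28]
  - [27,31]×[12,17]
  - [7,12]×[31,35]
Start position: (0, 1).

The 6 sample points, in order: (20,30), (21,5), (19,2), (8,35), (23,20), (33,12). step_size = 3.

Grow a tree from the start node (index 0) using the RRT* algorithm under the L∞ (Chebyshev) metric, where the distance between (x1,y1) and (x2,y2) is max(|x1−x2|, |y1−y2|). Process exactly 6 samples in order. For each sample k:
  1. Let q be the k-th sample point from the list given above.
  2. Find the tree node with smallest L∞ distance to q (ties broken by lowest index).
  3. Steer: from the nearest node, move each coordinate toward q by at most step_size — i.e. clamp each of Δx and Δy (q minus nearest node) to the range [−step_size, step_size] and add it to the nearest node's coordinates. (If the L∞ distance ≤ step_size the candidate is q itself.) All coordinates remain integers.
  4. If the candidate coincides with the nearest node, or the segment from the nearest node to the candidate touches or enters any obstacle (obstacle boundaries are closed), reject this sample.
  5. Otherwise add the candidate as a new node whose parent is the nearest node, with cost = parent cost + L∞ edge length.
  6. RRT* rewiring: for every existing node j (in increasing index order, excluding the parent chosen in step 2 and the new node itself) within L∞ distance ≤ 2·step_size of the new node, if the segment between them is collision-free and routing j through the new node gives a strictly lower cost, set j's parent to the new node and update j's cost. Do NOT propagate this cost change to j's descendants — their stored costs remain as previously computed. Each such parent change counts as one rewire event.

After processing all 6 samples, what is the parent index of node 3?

Parent of node 3: 2

1. q=(20,30) nearest=0 d=29 new=(3,4) → add node 1 parent=0 cost=3
2. q=(21,5) nearest=1 d=18 new=(6,5) → add node 2 parent=1 cost=6
3. q=(19,2) nearest=2 d=13 new=(9,2) → add node 3 parent=2 cost=9
4. q=(8,35) nearest=2 d=30 new=(8,8) → add node 4 parent=2 cost=9
5. q=(23,20) nearest=4 d=15 new=(11,11) → add node 5 parent=4 cost=12
6. q=(33,12) nearest=5 d=22 new=(14,12) → add node 6 parent=5 cost=15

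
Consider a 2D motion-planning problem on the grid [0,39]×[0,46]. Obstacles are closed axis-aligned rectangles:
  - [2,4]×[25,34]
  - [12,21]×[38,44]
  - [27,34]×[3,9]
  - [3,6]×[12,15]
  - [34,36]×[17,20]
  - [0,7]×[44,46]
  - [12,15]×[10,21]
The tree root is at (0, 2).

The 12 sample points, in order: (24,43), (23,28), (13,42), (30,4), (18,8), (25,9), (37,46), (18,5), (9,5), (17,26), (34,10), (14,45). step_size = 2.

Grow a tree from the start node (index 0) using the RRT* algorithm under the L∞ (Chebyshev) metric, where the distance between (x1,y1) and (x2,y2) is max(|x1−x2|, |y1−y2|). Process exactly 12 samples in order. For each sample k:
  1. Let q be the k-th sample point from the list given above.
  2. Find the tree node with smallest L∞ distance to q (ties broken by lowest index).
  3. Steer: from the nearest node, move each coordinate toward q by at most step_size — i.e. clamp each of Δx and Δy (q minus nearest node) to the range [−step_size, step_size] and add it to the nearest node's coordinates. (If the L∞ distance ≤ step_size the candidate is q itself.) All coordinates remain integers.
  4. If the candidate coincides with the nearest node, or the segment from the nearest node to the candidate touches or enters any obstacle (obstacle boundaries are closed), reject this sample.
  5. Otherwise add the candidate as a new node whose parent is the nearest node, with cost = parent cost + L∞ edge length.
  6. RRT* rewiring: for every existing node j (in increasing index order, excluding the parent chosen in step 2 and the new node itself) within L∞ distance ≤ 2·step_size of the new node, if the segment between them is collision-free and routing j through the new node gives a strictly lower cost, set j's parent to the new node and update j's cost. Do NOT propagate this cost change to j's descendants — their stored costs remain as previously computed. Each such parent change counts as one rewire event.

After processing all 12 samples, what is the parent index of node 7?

1. q=(24,43) nearest=0 d=41 new=(2,4) → add node 1 parent=0 cost=2
2. q=(23,28) nearest=1 d=24 new=(4,6) → add node 2 parent=1 cost=4
3. q=(13,42) nearest=2 d=36 new=(6,8) → add node 3 parent=2 cost=6
4. q=(30,4) nearest=3 d=24 new=(8,6) → add node 4 parent=3 cost=8
5. q=(18,8) nearest=4 d=10 new=(10,8) → add node 5 parent=4 cost=10
6. q=(25,9) nearest=5 d=15 new=(12,9) → add node 6 parent=5 cost=12
7. q=(37,46) nearest=6 d=37 new=(14,11) → blocked by [12,15]×[10,21], reject
8. q=(18,5) nearest=6 d=6 new=(14,7) → add node 7 parent=6 cost=14
9. q=(9,5) nearest=4 d=1 new=(9,5) → add node 8 parent=4 cost=9
10. q=(17,26) nearest=6 d=17 new=(14,11) → blocked by [12,15]×[10,21], reject
11. q=(34,10) nearest=7 d=20 new=(16,9) → add node 9 parent=7 cost=16
12. q=(14,45) nearest=6 d=36 new=(14,11) → blocked by [12,15]×[10,21], reject

Parent of node 7: 6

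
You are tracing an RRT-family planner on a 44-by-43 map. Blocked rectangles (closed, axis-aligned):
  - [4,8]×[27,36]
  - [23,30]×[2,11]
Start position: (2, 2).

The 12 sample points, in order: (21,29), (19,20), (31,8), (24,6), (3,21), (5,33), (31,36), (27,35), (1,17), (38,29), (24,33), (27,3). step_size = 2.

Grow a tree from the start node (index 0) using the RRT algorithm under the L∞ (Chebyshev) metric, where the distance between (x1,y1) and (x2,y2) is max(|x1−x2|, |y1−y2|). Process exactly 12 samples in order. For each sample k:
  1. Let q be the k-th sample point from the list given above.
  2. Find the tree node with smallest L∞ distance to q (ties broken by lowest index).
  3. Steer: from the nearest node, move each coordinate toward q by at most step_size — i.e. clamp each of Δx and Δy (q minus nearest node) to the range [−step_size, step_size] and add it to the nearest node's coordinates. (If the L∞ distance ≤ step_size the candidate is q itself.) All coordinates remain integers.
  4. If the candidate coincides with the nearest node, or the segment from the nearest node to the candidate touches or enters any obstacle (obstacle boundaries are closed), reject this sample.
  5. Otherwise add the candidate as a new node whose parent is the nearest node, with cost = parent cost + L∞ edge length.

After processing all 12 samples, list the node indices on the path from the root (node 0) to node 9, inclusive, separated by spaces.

Path: 0 1 2 3 5 6 9

1. q=(21,29) nearest=0 d=27 new=(4,4) → add node 1 parent=0 cost=2
2. q=(19,20) nearest=1 d=16 new=(6,6) → add node 2 parent=1 cost=4
3. q=(31,8) nearest=2 d=25 new=(8,8) → add node 3 parent=2 cost=6
4. q=(24,6) nearest=3 d=16 new=(10,6) → add node 4 parent=3 cost=8
5. q=(3,21) nearest=3 d=13 new=(6,10) → add node 5 parent=3 cost=8
6. q=(5,33) nearest=5 d=23 new=(5,12) → add node 6 parent=5 cost=10
7. q=(31,36) nearest=5 d=26 new=(8,12) → add node 7 parent=5 cost=10
8. q=(27,35) nearest=6 d=23 new=(7,14) → add node 8 parent=6 cost=12
9. q=(1,17) nearest=6 d=5 new=(3,14) → add node 9 parent=6 cost=12
10. q=(38,29) nearest=4 d=28 new=(12,8) → add node 10 parent=4 cost=10
11. q=(24,33) nearest=8 d=19 new=(9,16) → add node 11 parent=8 cost=14
12. q=(27,3) nearest=10 d=15 new=(14,6) → add node 12 parent=10 cost=12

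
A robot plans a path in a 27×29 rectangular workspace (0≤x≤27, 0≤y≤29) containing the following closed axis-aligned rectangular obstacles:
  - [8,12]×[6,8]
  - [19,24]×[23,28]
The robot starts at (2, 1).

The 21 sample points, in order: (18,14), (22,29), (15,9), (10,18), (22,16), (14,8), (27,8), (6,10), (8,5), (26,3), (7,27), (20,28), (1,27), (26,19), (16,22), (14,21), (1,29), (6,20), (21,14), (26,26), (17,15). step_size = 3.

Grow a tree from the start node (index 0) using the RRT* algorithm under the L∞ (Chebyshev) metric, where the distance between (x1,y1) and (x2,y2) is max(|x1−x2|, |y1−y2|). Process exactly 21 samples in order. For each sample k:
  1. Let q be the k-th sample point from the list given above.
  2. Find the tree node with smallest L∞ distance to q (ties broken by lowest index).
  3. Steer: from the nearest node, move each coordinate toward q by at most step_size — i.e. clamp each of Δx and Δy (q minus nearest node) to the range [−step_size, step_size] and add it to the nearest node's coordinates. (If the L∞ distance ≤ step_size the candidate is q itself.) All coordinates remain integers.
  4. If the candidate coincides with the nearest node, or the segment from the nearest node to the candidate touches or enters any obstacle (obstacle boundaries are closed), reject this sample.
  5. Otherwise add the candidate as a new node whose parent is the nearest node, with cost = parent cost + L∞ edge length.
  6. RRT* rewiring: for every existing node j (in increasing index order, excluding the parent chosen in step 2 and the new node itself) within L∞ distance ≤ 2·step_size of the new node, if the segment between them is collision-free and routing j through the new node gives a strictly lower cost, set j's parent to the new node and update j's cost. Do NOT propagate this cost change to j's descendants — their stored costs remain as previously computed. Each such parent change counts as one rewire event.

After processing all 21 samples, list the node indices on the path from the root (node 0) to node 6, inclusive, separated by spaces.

Path: 0 1 2 5 6

1. q=(18,14) nearest=0 d=16 new=(5,4) → add node 1 parent=0 cost=3
2. q=(22,29) nearest=1 d=25 new=(8,7) → blocked by [8,12]×[6,8], reject
3. q=(15,9) nearest=1 d=10 new=(8,7) → blocked by [8,12]×[6,8], reject
4. q=(10,18) nearest=1 d=14 new=(8,7) → blocked by [8,12]×[6,8], reject
5. q=(22,16) nearest=1 d=17 new=(8,7) → blocked by [8,12]×[6,8], reject
6. q=(14,8) nearest=1 d=9 new=(8,7) → blocked by [8,12]×[6,8], reject
7. q=(27,8) nearest=1 d=22 new=(8,7) → blocked by [8,12]×[6,8], reject
8. q=(6,10) nearest=1 d=6 new=(6,7) → add node 2 parent=1 cost=6
9. q=(8,5) nearest=2 d=2 new=(8,5) → add node 3 parent=2 cost=8
10. q=(26,3) nearest=3 d=18 new=(11,3) → add node 4 parent=3 cost=11
11. q=(7,27) nearest=2 d=20 new=(7,10) → add node 5 parent=2 cost=9
12. q=(20,28) nearest=5 d=18 new=(10,13) → add node 6 parent=5 cost=12
13. q=(1,27) nearest=6 d=14 new=(7,16) → add node 7 parent=6 cost=15
14. q=(26,19) nearest=4 d=16 new=(14,6) → add node 8 parent=4 cost=14
15. q=(16,22) nearest=6 d=9 new=(13,16) → add node 9 parent=6 cost=15
16. q=(14,21) nearest=9 d=5 new=(14,19) → add node 10 parent=9 cost=18
17. q=(1,29) nearest=7 d=13 new=(4,19) → add node 11 parent=7 cost=18
18. q=(6,20) nearest=11 d=2 new=(6,20) → add node 12 parent=11 cost=20
19. q=(21,14) nearest=10 d=7 new=(17,16) → add node 13 parent=10 cost=21
20. q=(26,26) nearest=13 d=10 new=(20,19) → add node 14 parent=13 cost=24
21. q=(17,15) nearest=13 d=1 new=(17,15) → add node 15 parent=13 cost=22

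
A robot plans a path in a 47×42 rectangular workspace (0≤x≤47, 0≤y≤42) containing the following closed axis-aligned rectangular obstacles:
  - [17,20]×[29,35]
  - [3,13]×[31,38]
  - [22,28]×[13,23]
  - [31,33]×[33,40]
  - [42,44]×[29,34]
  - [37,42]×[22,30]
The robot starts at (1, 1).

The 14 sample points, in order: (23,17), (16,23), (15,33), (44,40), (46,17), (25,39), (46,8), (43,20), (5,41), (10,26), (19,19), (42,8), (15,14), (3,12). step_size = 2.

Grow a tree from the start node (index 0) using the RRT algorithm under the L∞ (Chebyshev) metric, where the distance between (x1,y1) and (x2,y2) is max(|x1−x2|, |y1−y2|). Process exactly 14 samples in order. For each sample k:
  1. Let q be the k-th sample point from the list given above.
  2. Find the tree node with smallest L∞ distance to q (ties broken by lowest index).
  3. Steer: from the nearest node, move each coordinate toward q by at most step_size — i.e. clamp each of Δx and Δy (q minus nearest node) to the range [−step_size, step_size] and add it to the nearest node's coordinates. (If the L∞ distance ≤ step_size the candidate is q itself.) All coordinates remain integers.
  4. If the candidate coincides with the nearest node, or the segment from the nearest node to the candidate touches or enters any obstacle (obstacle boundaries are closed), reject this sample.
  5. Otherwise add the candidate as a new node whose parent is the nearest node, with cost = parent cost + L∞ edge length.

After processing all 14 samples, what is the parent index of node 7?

Parent of node 7: 6

1. q=(23,17) nearest=0 d=22 new=(3,3) → add node 1 parent=0 cost=2
2. q=(16,23) nearest=1 d=20 new=(5,5) → add node 2 parent=1 cost=4
3. q=(15,33) nearest=2 d=28 new=(7,7) → add node 3 parent=2 cost=6
4. q=(44,40) nearest=3 d=37 new=(9,9) → add node 4 parent=3 cost=8
5. q=(46,17) nearest=4 d=37 new=(11,11) → add node 5 parent=4 cost=10
6. q=(25,39) nearest=5 d=28 new=(13,13) → add node 6 parent=5 cost=12
7. q=(46,8) nearest=6 d=33 new=(15,11) → add node 7 parent=6 cost=14
8. q=(43,20) nearest=7 d=28 new=(17,13) → add node 8 parent=7 cost=16
9. q=(5,41) nearest=6 d=28 new=(11,15) → add node 9 parent=6 cost=14
10. q=(10,26) nearest=9 d=11 new=(10,17) → add node 10 parent=9 cost=16
11. q=(19,19) nearest=6 d=6 new=(15,15) → add node 11 parent=6 cost=14
12. q=(42,8) nearest=8 d=25 new=(19,11) → add node 12 parent=8 cost=18
13. q=(15,14) nearest=11 d=1 new=(15,14) → add node 13 parent=11 cost=15
14. q=(3,12) nearest=3 d=5 new=(5,9) → add node 14 parent=3 cost=8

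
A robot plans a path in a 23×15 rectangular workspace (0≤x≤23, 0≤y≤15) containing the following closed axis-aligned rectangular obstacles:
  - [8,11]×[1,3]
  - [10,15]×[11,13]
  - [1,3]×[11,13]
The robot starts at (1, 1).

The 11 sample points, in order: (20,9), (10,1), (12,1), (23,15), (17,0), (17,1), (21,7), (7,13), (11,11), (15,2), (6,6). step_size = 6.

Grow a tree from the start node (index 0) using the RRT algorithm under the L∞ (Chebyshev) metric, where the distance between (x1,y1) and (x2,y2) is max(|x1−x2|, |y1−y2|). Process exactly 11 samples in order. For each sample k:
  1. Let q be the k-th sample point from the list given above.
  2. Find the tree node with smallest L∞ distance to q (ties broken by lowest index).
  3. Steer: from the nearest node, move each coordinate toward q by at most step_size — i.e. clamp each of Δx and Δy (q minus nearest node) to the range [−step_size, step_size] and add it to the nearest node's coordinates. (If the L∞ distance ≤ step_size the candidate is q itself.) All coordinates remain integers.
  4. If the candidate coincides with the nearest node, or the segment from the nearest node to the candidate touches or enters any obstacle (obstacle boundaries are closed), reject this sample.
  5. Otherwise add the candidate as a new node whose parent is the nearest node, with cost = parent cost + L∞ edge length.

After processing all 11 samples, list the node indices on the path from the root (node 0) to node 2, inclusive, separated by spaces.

Path: 0 1 2

1. q=(20,9) nearest=0 d=19 new=(7,7) → add node 1 parent=0 cost=6
2. q=(10,1) nearest=1 d=6 new=(10,1) → blocked by [8,11]×[1,3], reject
3. q=(12,1) nearest=1 d=6 new=(12,1) → blocked by [8,11]×[1,3], reject
4. q=(23,15) nearest=1 d=16 new=(13,13) → blocked by [10,15]×[11,13], reject
5. q=(17,0) nearest=1 d=10 new=(13,1) → blocked by [8,11]×[1,3], reject
6. q=(17,1) nearest=1 d=10 new=(13,1) → blocked by [8,11]×[1,3], reject
7. q=(21,7) nearest=1 d=14 new=(13,7) → add node 2 parent=1 cost=12
8. q=(7,13) nearest=1 d=6 new=(7,13) → add node 3 parent=1 cost=12
9. q=(11,11) nearest=1 d=4 new=(11,11) → blocked by [10,15]×[11,13], reject
10. q=(15,2) nearest=2 d=5 new=(15,2) → add node 4 parent=2 cost=17
11. q=(6,6) nearest=1 d=1 new=(6,6) → add node 5 parent=1 cost=7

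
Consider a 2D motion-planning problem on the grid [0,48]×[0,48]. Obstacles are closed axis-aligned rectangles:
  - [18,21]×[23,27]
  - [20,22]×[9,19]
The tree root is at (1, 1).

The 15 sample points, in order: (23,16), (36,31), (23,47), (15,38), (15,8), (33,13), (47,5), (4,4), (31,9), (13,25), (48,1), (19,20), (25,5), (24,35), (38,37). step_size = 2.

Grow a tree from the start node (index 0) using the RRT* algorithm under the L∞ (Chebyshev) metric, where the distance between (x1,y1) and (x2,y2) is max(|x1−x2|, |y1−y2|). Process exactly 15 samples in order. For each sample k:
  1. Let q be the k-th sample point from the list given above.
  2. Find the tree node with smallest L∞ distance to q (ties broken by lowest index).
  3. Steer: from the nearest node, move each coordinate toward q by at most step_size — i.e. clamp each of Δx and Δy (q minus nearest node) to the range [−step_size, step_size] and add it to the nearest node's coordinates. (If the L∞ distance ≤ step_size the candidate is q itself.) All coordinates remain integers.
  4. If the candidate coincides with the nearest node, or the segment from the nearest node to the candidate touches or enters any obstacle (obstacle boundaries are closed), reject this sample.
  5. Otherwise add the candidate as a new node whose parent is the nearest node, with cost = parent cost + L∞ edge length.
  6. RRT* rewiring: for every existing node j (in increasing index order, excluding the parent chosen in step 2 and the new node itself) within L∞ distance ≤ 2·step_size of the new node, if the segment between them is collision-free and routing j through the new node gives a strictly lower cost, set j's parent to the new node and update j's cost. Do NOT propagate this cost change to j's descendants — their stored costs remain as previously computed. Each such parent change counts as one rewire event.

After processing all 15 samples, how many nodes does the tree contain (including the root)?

1. q=(23,16) nearest=0 d=22 new=(3,3) → add node 1 parent=0 cost=2
2. q=(36,31) nearest=1 d=33 new=(5,5) → add node 2 parent=1 cost=4
3. q=(23,47) nearest=2 d=42 new=(7,7) → add node 3 parent=2 cost=6
4. q=(15,38) nearest=3 d=31 new=(9,9) → add node 4 parent=3 cost=8
5. q=(15,8) nearest=4 d=6 new=(11,8) → add node 5 parent=4 cost=10
6. q=(33,13) nearest=5 d=22 new=(13,10) → add node 6 parent=5 cost=12
7. q=(47,5) nearest=6 d=34 new=(15,8) → add node 7 parent=6 cost=14
8. q=(4,4) nearest=1 d=1 new=(4,4) → add node 8 parent=1 cost=3
9. q=(31,9) nearest=7 d=16 new=(17,9) → add node 9 parent=7 cost=16
10. q=(13,25) nearest=6 d=15 new=(13,12) → add node 10 parent=6 cost=14
11. q=(48,1) nearest=9 d=31 new=(19,7) → add node 11 parent=9 cost=18
12. q=(19,20) nearest=10 d=8 new=(15,14) → add node 12 parent=10 cost=16
13. q=(25,5) nearest=11 d=6 new=(21,5) → add node 13 parent=11 cost=20
14. q=(24,35) nearest=12 d=21 new=(17,16) → add node 14 parent=12 cost=18
15. q=(38,37) nearest=14 d=21 new=(19,18) → add node 15 parent=14 cost=20

Node count: 16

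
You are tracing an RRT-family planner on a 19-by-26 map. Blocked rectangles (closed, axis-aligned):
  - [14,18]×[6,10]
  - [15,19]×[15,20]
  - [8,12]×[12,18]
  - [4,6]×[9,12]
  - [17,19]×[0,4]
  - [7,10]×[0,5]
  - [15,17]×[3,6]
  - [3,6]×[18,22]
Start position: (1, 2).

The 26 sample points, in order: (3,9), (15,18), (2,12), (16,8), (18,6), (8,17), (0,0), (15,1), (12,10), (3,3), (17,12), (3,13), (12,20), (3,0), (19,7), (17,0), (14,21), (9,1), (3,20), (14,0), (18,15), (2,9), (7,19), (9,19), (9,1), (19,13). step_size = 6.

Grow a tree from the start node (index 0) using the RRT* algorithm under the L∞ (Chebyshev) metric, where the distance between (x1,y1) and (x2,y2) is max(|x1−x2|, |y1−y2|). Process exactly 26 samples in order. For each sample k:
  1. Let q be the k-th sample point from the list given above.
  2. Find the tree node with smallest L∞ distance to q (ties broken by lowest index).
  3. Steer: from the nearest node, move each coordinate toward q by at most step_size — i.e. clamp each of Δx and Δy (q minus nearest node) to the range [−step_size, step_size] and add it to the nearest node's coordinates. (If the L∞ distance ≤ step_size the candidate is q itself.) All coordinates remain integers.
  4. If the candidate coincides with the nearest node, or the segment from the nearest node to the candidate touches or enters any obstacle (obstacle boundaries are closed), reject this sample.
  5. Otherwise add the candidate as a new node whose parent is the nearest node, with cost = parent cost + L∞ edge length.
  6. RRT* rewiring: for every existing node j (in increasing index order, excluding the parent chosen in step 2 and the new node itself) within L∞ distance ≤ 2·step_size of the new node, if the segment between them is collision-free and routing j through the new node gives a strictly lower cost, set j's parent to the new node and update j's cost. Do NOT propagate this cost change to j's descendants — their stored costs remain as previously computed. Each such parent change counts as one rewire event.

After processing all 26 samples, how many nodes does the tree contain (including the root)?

1. q=(3,9) nearest=0 d=7 new=(3,8) → add node 1 parent=0 cost=6
2. q=(15,18) nearest=1 d=12 new=(9,14) → blocked by [8,12]×[12,18], reject
3. q=(2,12) nearest=1 d=4 new=(2,12) → add node 2 parent=1 cost=10
4. q=(16,8) nearest=1 d=13 new=(9,8) → add node 3 parent=1 cost=12
5. q=(18,6) nearest=3 d=9 new=(15,6) → blocked by [14,18]×[6,10], reject
6. q=(8,17) nearest=2 d=6 new=(8,17) → blocked by [8,12]×[12,18], reject
7. q=(0,0) nearest=0 d=2 new=(0,0) → add node 4 parent=0 cost=2; rewire 3→4 (11<12)
8. q=(15,1) nearest=3 d=7 new=(15,2) → add node 5 parent=3 cost=17
9. q=(12,10) nearest=3 d=3 new=(12,10) → add node 6 parent=3 cost=14
10. q=(3,3) nearest=0 d=2 new=(3,3) → add node 7 parent=0 cost=2; rewire 3→7 (8<11); rewire 6→7 (11<14)
11. q=(17,12) nearest=6 d=5 new=(17,12) → add node 8 parent=6 cost=16
12. q=(3,13) nearest=2 d=1 new=(3,13) → add node 9 parent=2 cost=11
13. q=(12,20) nearest=8 d=8 new=(12,18) → blocked by [8,12]×[12,18], reject
14. q=(3,0) nearest=0 d=2 new=(3,0) → add node 10 parent=0 cost=2
15. q=(19,7) nearest=5 d=5 new=(19,7) → blocked by [15,17]×[3,6], reject
16. q=(17,0) nearest=5 d=2 new=(17,0) → blocked by [17,19]×[0,4], reject
17. q=(14,21) nearest=8 d=9 new=(14,18) → blocked by [15,19]×[15,20], reject
18. q=(9,1) nearest=5 d=6 new=(9,1) → blocked by [7,10]×[0,5], reject
19. q=(3,20) nearest=9 d=7 new=(3,19) → blocked by [3,6]×[18,22], reject
20. q=(14,0) nearest=5 d=2 new=(14,0) → add node 11 parent=5 cost=19
21. q=(18,15) nearest=8 d=3 new=(18,15) → blocked by [15,19]×[15,20], reject
22. q=(2,9) nearest=1 d=1 new=(2,9) → add node 12 parent=1 cost=7
23. q=(7,19) nearest=9 d=6 new=(7,19) → add node 13 parent=9 cost=17
24. q=(9,19) nearest=13 d=2 new=(9,19) → add node 14 parent=13 cost=19
25. q=(9,1) nearest=11 d=5 new=(9,1) → blocked by [7,10]×[0,5], reject
26. q=(19,13) nearest=8 d=2 new=(19,13) → add node 15 parent=8 cost=18

Node count: 16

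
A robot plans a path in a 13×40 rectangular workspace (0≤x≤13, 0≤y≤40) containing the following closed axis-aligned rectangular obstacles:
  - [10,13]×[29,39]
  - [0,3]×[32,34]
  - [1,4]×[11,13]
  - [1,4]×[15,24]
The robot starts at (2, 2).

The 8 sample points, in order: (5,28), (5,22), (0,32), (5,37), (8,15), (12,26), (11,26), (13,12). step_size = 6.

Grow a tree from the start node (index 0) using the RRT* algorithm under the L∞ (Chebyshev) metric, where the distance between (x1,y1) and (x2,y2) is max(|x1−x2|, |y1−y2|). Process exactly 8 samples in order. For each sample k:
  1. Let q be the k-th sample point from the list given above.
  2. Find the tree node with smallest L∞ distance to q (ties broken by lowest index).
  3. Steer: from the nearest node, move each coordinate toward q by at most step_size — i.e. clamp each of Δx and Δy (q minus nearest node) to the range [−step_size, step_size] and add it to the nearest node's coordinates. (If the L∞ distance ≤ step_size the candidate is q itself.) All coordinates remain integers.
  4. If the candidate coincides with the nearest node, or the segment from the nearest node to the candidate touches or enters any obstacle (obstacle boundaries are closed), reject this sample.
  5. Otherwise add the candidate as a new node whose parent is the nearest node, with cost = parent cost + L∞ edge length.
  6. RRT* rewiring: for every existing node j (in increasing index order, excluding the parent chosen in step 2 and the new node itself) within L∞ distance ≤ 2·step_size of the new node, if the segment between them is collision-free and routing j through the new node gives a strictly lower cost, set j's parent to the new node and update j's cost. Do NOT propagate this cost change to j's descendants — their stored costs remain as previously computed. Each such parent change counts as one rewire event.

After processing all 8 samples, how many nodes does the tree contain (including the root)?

1. q=(5,28) nearest=0 d=26 new=(5,8) → add node 1 parent=0 cost=6
2. q=(5,22) nearest=1 d=14 new=(5,14) → add node 2 parent=1 cost=12
3. q=(0,32) nearest=2 d=18 new=(0,20) → blocked by [1,4]×[15,24], reject
4. q=(5,37) nearest=2 d=23 new=(5,20) → add node 3 parent=2 cost=18
5. q=(8,15) nearest=2 d=3 new=(8,15) → add node 4 parent=2 cost=15
6. q=(12,26) nearest=3 d=7 new=(11,26) → add node 5 parent=3 cost=24
7. q=(11,26) nearest=5 d=0 → coincident, reject
8. q=(13,12) nearest=4 d=5 new=(13,12) → add node 6 parent=4 cost=20

Node count: 7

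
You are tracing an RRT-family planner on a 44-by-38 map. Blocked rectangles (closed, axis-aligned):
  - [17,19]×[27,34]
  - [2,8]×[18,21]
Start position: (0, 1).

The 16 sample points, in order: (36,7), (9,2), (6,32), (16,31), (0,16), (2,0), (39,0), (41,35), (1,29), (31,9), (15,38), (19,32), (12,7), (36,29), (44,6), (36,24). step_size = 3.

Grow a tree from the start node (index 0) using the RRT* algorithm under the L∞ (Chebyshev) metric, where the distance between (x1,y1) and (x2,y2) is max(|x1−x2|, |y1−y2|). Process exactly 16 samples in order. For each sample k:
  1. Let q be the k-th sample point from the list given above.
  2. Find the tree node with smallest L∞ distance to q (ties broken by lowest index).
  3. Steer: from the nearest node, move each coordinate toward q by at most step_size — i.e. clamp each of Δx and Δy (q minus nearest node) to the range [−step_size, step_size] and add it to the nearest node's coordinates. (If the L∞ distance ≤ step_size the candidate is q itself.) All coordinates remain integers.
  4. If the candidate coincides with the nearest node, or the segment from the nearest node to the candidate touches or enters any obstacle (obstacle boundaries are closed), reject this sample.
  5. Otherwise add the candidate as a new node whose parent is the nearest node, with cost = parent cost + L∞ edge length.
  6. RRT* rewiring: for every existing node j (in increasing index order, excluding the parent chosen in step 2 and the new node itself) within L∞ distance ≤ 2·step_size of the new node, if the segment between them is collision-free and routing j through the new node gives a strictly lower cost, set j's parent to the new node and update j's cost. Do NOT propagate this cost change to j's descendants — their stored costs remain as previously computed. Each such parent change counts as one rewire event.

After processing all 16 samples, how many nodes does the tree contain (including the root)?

Node count: 16

1. q=(36,7) nearest=0 d=36 new=(3,4) → add node 1 parent=0 cost=3
2. q=(9,2) nearest=1 d=6 new=(6,2) → add node 2 parent=1 cost=6
3. q=(6,32) nearest=1 d=28 new=(6,7) → add node 3 parent=1 cost=6
4. q=(16,31) nearest=3 d=24 new=(9,10) → add node 4 parent=3 cost=9
5. q=(0,16) nearest=3 d=9 new=(3,10) → add node 5 parent=3 cost=9
6. q=(2,0) nearest=0 d=2 new=(2,0) → add node 6 parent=0 cost=2
7. q=(39,0) nearest=4 d=30 new=(12,7) → add node 7 parent=4 cost=12
8. q=(41,35) nearest=7 d=29 new=(15,10) → add node 8 parent=7 cost=15
9. q=(1,29) nearest=4 d=19 new=(6,13) → add node 9 parent=4 cost=12
10. q=(31,9) nearest=8 d=16 new=(18,9) → add node 10 parent=8 cost=18
11. q=(15,38) nearest=9 d=25 new=(9,16) → add node 11 parent=9 cost=15
12. q=(19,32) nearest=11 d=16 new=(12,19) → add node 12 parent=11 cost=18
13. q=(12,7) nearest=7 d=0 → coincident, reject
14. q=(36,29) nearest=10 d=20 new=(21,12) → add node 13 parent=10 cost=21
15. q=(44,6) nearest=13 d=23 new=(24,9) → add node 14 parent=13 cost=24
16. q=(36,24) nearest=13 d=15 new=(24,15) → add node 15 parent=13 cost=24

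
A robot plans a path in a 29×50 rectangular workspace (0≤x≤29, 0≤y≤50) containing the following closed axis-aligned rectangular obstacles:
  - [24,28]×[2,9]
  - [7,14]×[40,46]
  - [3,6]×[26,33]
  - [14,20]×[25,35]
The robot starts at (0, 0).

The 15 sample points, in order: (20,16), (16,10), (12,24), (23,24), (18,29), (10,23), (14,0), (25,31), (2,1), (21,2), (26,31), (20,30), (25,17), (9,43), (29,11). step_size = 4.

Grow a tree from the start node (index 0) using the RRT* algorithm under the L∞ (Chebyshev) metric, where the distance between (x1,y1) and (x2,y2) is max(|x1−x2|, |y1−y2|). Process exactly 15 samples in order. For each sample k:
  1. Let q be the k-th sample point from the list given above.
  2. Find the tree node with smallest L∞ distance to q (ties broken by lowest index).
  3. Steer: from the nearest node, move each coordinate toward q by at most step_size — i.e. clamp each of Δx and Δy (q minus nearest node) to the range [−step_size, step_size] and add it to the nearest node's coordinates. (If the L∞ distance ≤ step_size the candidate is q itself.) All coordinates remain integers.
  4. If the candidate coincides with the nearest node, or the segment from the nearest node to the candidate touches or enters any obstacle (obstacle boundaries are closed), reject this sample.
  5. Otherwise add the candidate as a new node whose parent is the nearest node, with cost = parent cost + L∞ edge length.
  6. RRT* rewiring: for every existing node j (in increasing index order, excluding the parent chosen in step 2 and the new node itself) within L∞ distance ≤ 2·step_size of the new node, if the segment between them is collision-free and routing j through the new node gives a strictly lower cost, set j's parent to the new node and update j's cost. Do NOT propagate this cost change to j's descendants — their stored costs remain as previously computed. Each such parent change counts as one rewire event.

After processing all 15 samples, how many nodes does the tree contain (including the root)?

1. q=(20,16) nearest=0 d=20 new=(4,4) → add node 1 parent=0 cost=4
2. q=(16,10) nearest=1 d=12 new=(8,8) → add node 2 parent=1 cost=8
3. q=(12,24) nearest=2 d=16 new=(12,12) → add node 3 parent=2 cost=12
4. q=(23,24) nearest=3 d=12 new=(16,16) → add node 4 parent=3 cost=16
5. q=(18,29) nearest=4 d=13 new=(18,20) → add node 5 parent=4 cost=20
6. q=(10,23) nearest=4 d=7 new=(12,20) → add node 6 parent=4 cost=20
7. q=(14,0) nearest=2 d=8 new=(12,4) → add node 7 parent=2 cost=12
8. q=(25,31) nearest=5 d=11 new=(22,24) → add node 8 parent=5 cost=24
9. q=(2,1) nearest=0 d=2 new=(2,1) → add node 9 parent=0 cost=2
10. q=(21,2) nearest=7 d=9 new=(16,2) → add node 10 parent=7 cost=16
11. q=(26,31) nearest=8 d=7 new=(26,28) → add node 11 parent=8 cost=28
12. q=(20,30) nearest=8 d=6 new=(20,28) → blocked by [14,20]×[25,35], reject
13. q=(25,17) nearest=5 d=7 new=(22,17) → add node 12 parent=5 cost=24
14. q=(9,43) nearest=11 d=17 new=(22,32) → add node 13 parent=11 cost=32
15. q=(29,11) nearest=12 d=7 new=(26,13) → add node 14 parent=12 cost=28

Node count: 15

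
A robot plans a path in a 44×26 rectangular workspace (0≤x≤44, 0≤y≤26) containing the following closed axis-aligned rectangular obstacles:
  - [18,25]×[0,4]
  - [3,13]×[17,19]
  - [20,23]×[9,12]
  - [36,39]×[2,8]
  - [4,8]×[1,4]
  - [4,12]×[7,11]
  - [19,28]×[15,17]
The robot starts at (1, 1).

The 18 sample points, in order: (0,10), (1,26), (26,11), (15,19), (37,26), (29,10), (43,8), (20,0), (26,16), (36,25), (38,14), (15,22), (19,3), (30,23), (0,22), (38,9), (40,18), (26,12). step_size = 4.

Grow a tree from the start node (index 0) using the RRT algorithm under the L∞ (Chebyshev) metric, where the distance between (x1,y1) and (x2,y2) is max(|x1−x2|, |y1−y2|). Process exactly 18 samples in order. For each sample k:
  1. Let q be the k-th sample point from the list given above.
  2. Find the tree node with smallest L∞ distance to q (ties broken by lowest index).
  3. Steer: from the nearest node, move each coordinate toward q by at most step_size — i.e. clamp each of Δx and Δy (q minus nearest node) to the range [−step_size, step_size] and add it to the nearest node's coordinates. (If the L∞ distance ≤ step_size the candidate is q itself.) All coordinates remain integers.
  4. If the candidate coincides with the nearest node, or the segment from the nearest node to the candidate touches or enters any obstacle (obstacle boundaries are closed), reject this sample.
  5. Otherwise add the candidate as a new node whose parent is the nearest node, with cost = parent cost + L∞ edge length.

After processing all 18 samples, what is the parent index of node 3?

1. q=(0,10) nearest=0 d=9 new=(0,5) → add node 1 parent=0 cost=4
2. q=(1,26) nearest=1 d=21 new=(1,9) → add node 2 parent=1 cost=8
3. q=(26,11) nearest=0 d=25 new=(5,5) → blocked by [4,8]×[1,4], reject
4. q=(15,19) nearest=2 d=14 new=(5,13) → add node 3 parent=2 cost=12
5. q=(37,26) nearest=3 d=32 new=(9,17) → blocked by [3,13]×[17,19], reject
6. q=(29,10) nearest=3 d=24 new=(9,10) → blocked by [4,12]×[7,11], reject
7. q=(43,8) nearest=3 d=38 new=(9,9) → blocked by [4,12]×[7,11], reject
8. q=(20,0) nearest=3 d=15 new=(9,9) → blocked by [4,12]×[7,11], reject
9. q=(26,16) nearest=3 d=21 new=(9,16) → add node 4 parent=3 cost=16
10. q=(36,25) nearest=4 d=27 new=(13,20) → blocked by [3,13]×[17,19], reject
11. q=(38,14) nearest=4 d=29 new=(13,14) → add node 5 parent=4 cost=20
12. q=(15,22) nearest=4 d=6 new=(13,20) → blocked by [3,13]×[17,19], reject
13. q=(19,3) nearest=5 d=11 new=(17,10) → add node 6 parent=5 cost=24
14. q=(30,23) nearest=6 d=13 new=(21,14) → add node 7 parent=6 cost=28
15. q=(0,22) nearest=3 d=9 new=(1,17) → add node 8 parent=3 cost=16
16. q=(38,9) nearest=7 d=17 new=(25,10) → blocked by [20,23]×[9,12], reject
17. q=(40,18) nearest=7 d=19 new=(25,18) → blocked by [19,28]×[15,17], reject
18. q=(26,12) nearest=7 d=5 new=(25,12) → add node 9 parent=7 cost=32

Parent of node 3: 2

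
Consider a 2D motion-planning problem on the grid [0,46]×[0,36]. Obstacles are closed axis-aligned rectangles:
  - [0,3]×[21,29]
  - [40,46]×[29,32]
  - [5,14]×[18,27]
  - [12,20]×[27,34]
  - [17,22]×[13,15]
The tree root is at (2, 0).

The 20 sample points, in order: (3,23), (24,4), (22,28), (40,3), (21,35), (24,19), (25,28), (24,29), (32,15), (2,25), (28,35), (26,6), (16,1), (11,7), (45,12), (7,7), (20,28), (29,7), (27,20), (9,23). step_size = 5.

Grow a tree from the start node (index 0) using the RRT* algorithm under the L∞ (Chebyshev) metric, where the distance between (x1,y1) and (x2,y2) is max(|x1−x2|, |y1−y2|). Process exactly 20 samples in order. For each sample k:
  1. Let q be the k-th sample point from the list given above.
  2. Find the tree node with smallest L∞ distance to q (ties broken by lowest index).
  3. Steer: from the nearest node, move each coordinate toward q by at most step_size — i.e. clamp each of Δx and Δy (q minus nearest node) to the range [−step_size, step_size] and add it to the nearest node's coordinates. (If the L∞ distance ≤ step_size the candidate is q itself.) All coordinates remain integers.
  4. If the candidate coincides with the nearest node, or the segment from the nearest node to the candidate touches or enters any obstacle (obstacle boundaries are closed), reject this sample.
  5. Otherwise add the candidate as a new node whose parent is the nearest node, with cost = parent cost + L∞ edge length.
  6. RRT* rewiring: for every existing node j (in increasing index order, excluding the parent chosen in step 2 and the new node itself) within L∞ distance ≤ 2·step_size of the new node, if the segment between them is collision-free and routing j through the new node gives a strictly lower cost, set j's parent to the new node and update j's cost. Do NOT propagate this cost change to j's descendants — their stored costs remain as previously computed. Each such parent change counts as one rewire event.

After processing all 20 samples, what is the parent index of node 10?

1. q=(3,23) nearest=0 d=23 new=(3,5) → add node 1 parent=0 cost=5
2. q=(24,4) nearest=1 d=21 new=(8,4) → add node 2 parent=1 cost=10
3. q=(22,28) nearest=1 d=23 new=(8,10) → add node 3 parent=1 cost=10
4. q=(40,3) nearest=2 d=32 new=(13,3) → add node 4 parent=2 cost=15
5. q=(21,35) nearest=3 d=25 new=(13,15) → add node 5 parent=3 cost=15
6. q=(24,19) nearest=5 d=11 new=(18,19) → add node 6 parent=5 cost=20
7. q=(25,28) nearest=6 d=9 new=(23,24) → add node 7 parent=6 cost=25
8. q=(24,29) nearest=7 d=5 new=(24,29) → add node 8 parent=7 cost=30
9. q=(32,15) nearest=7 d=9 new=(28,19) → add node 9 parent=7 cost=30
10. q=(2,25) nearest=5 d=11 new=(8,20) → blocked by [5,14]×[18,27], reject
11. q=(28,35) nearest=8 d=6 new=(28,34) → add node 10 parent=8 cost=35
12. q=(26,6) nearest=4 d=13 new=(18,6) → add node 11 parent=4 cost=20
13. q=(16,1) nearest=4 d=3 new=(16,1) → add node 12 parent=4 cost=18
14. q=(11,7) nearest=2 d=3 new=(11,7) → add node 13 parent=2 cost=13
15. q=(45,12) nearest=9 d=17 new=(33,14) → add node 14 parent=9 cost=35
16. q=(7,7) nearest=2 d=3 new=(7,7) → add node 15 parent=2 cost=13
17. q=(20,28) nearest=7 d=4 new=(20,28) → blocked by [12,20]×[27,34], reject
18. q=(29,7) nearest=14 d=7 new=(29,9) → add node 16 parent=14 cost=40
19. q=(27,20) nearest=9 d=1 new=(27,20) → add node 17 parent=9 cost=31
20. q=(9,23) nearest=5 d=8 new=(9,20) → blocked by [5,14]×[18,27], reject

Parent of node 10: 8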